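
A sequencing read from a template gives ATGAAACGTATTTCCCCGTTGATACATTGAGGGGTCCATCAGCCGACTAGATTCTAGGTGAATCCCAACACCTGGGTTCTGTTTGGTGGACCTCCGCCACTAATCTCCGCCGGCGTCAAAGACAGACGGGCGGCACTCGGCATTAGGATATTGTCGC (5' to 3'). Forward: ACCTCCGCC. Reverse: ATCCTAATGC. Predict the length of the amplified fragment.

60 bp

Forward primer ACCTCCGCC is found on the top strand at positions 90–98.
Taking the reverse complement of ATCCTAATGC gives GCATTAGGAT, found at positions 140–149 on the template; the primer anneals here to the top strand with its 3' end pointing upstream.
Amplicon spans positions 90–149: 60 bp.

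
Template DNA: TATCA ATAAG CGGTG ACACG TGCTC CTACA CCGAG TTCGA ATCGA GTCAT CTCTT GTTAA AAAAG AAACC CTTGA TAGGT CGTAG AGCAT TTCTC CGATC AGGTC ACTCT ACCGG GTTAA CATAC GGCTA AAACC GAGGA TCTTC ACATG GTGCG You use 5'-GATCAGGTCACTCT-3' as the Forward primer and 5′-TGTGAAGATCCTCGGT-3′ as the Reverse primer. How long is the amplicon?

52 bp

Scanning the template, GATCAGGTCACTCT occurs at positions 97–110; this primer anneals to the bottom strand there with its 3' end pointing downstream.
Reverse complement of the reverse primer: ACCGAGGATCTTCACA. This occurs on the top strand at positions 133–148.
Amplicon spans positions 97–148: 52 bp.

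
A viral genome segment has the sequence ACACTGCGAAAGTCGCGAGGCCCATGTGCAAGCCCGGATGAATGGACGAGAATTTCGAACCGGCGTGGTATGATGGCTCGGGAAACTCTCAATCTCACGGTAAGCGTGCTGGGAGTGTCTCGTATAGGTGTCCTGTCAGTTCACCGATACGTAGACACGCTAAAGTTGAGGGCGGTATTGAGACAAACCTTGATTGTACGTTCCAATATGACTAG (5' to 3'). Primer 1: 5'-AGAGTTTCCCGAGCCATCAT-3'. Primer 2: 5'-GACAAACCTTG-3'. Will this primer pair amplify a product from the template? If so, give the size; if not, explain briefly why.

Primer 1 (AGAGTTTCCCGAGCCATCAT) has reverse complement ATGATGGCTCGGGAAACTCT, which matches the top strand at positions 70–89; primer 1 anneals to the top strand there with its 3' end pointing upstream toward position 70.
Primer 2 (GACAAACCTTG) matches the top strand directly at positions 182–192; it anneals to the bottom strand with its 3' end pointing downstream toward position 192.
The 3' ends diverge (primer 1 extends toward position 1, primer 2 toward position 215), so the primers never converge on a shared product.

No product — the primers' 3' ends point away from each other.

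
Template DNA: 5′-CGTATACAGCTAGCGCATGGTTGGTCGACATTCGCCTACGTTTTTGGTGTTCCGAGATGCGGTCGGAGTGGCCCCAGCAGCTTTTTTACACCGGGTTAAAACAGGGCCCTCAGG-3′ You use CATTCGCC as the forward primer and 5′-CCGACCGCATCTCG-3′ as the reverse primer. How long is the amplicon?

38 bp

The forward primer matches the template at positions 29–36.
Reverse complement of the reverse primer: CGAGATGCGGTCGG. This occurs on the top strand at positions 53–66.
Product length = (reverse-primer end) − (forward-primer start) + 1 = 66 − 29 + 1 = 38 bp.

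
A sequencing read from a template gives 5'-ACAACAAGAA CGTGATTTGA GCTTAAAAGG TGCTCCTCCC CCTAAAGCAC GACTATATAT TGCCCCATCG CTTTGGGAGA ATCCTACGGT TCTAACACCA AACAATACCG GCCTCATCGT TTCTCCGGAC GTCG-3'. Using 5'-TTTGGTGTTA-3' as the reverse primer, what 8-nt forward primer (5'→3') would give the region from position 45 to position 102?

5'-AAGCACGA-3'

The reverse primer's reverse complement TAACACCAAA matches the template at positions 93–102; the product starts at position 45.
The forward primer is identical to the top strand over positions 45–52: AAGCACGA.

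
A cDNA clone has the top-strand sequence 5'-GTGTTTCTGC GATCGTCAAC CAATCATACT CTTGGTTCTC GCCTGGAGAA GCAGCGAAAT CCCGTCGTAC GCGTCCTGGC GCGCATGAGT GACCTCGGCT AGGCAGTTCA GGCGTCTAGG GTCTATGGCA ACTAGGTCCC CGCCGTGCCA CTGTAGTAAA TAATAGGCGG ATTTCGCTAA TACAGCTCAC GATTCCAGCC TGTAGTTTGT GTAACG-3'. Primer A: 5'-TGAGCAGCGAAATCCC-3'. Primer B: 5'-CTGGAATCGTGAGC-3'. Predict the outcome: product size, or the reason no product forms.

Primer A (TGAGCAGCGAAATCCC) does not match the top strand, and its reverse complement GGGATTTCGCTGCTCA does not match either.
With no annealing site for primer A, no amplification occurs.

No product — primer A has no binding site in the template.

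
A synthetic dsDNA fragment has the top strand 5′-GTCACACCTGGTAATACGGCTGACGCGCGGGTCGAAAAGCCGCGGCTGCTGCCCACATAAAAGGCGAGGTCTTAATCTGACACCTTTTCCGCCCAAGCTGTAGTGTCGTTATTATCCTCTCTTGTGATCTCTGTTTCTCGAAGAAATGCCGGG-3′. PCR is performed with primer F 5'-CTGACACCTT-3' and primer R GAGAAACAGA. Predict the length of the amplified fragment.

The forward primer matches the template at positions 77–86.
Reverse complement of the reverse primer: TCTGTTTCTC. This occurs on the top strand at positions 130–139.
Product length = (reverse-primer end) − (forward-primer start) + 1 = 139 − 77 + 1 = 63 bp.

63 bp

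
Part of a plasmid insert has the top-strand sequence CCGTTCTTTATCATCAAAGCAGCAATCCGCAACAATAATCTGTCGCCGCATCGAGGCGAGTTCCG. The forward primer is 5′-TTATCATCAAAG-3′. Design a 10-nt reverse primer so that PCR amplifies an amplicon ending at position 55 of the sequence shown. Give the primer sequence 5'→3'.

5'-CTCGATGCGG-3'

The forward primer binds at positions 8–19; the product's 3' end on the top strand is position 55.
The reverse primer anneals to the top strand over positions 46–55, i.e. to CCGCATCGAG.
Its sequence written 5'→3' is the reverse complement: CTCGATGCGG.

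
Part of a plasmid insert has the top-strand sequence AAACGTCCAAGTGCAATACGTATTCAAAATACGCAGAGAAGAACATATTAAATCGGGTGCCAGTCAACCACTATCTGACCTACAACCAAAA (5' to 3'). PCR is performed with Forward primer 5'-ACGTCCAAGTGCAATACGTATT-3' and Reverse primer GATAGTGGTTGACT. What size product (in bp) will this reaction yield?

73 bp

The forward primer matches the template at positions 3–24.
Taking the reverse complement of GATAGTGGTTGACT gives AGTCAACCACTATC, found at positions 62–75 on the template; the primer anneals here to the top strand with its 3' end pointing upstream.
Amplicon spans positions 3–75: 73 bp.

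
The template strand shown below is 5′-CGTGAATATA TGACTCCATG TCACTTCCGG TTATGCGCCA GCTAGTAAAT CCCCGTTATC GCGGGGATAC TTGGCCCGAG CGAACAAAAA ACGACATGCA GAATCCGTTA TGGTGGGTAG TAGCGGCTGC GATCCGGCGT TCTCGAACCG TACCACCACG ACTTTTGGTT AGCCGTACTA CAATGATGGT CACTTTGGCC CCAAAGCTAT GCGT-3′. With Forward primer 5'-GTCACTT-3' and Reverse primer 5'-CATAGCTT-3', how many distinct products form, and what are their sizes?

Two products: 192 bp, 23 bp

The forward primer GTCACTT matches the top strand at positions 20–26, 189–195.
The reverse primer's reverse complement is AAGCTATG, matching at positions 204–211.
Each forward site pairs with the reverse site to give a product ending at position 211: sizes 192, 23 bp.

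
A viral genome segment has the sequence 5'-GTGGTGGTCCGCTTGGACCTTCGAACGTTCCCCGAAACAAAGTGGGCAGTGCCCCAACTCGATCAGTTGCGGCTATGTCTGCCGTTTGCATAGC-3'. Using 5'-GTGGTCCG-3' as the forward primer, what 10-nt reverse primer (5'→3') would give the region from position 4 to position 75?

5'-TAGCCGCAAC-3'

The product's 3' end on the top strand is position 75.
The reverse primer anneals to the top strand over positions 66–75, i.e. to GTTGCGGCTA.
Its sequence written 5'→3' is the reverse complement: TAGCCGCAAC.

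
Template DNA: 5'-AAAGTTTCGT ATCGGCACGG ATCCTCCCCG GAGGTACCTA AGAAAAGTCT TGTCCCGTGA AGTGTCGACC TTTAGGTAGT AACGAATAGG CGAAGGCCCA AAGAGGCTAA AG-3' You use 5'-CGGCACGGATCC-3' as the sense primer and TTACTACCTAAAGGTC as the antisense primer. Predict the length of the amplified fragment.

70 bp

Forward primer CGGCACGGATCC is found on the top strand at positions 13–24.
Reverse complement of the reverse primer: GACCTTTAGGTAGTAA. This occurs on the top strand at positions 67–82.
The product runs from position 13 to position 82, so its length is 82 − 13 + 1 = 70 bp.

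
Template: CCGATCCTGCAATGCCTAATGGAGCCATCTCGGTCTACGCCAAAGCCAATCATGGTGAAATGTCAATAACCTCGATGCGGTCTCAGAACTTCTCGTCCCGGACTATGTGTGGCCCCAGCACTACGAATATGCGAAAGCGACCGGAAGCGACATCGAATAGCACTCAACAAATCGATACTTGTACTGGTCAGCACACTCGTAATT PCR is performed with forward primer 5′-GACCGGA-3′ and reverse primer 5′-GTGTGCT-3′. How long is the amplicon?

58 bp

Scanning the template, GACCGGA occurs at positions 139–145; this primer anneals to the bottom strand there with its 3' end pointing downstream.
Reverse complement of the reverse primer: AGCACAC. This occurs on the top strand at positions 190–196.
Amplicon spans positions 139–196: 58 bp.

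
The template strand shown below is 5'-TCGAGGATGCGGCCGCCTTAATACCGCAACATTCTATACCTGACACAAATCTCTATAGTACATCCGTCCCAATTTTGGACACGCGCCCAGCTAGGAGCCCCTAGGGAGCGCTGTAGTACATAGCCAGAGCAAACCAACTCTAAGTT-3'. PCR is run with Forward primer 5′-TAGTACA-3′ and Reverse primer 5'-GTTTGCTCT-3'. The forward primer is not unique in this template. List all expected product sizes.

The forward primer TAGTACA matches the top strand at positions 56–62, 114–120.
The reverse primer's reverse complement is AGAGCAAAC, matching at positions 126–134.
Each forward site pairs with the reverse site to give a product ending at position 134: sizes 79, 21 bp.

79 bp, 21 bp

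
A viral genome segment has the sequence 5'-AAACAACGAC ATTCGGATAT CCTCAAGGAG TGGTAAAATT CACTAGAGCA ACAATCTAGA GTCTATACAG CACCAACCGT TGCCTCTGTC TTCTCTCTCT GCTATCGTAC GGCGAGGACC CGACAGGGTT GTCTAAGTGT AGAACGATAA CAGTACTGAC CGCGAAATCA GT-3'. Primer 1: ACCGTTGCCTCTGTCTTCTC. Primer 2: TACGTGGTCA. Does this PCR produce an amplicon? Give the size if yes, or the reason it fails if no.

No product — primer 2 has no binding site in the template.

Primer 2 (TACGTGGTCA) does not match the top strand, and its reverse complement TGACCACGTA does not match either.
With no annealing site for primer 2, no amplification occurs.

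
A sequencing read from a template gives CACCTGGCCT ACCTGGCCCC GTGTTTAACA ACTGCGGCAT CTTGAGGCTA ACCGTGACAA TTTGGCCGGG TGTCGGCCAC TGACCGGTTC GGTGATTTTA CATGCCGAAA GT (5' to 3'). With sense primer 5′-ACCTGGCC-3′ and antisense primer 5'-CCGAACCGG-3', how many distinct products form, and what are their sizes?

The forward primer ACCTGGCC matches the top strand at positions 2–9, 11–18.
The reverse primer's reverse complement is CCGGTTCGG, matching at positions 84–92.
Each forward site pairs with the reverse site to give a product ending at position 92: sizes 91, 82 bp.

Two products: 91 bp, 82 bp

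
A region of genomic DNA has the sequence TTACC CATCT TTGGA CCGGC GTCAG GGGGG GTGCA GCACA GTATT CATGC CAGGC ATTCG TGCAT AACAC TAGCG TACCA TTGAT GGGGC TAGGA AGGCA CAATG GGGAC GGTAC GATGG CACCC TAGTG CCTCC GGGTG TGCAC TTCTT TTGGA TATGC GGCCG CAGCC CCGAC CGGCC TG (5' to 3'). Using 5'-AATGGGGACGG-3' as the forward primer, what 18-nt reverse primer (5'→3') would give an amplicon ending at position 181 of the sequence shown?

The forward primer binds at positions 102–112; the product's 3' end on the top strand is position 181.
The reverse primer anneals to the top strand over positions 164–181, i.e. to CGCAGCCCCGACCGGCCT.
Its sequence written 5'→3' is the reverse complement: AGGCCGGTCGGGGCTGCG.

5'-AGGCCGGTCGGGGCTGCG-3'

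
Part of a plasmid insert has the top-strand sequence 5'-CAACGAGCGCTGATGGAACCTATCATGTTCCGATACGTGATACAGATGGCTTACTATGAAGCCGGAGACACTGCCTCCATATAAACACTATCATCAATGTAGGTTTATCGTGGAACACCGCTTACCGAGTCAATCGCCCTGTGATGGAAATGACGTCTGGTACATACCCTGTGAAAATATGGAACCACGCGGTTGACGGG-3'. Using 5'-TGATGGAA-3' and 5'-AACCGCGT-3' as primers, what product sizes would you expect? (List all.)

The forward primer TGATGGAA matches the top strand at positions 11–18, 142–149.
The reverse primer's reverse complement is ACGCGGTT, matching at positions 187–194.
Each forward site pairs with the reverse site to give a product ending at position 194: sizes 184, 53 bp.

184 bp, 53 bp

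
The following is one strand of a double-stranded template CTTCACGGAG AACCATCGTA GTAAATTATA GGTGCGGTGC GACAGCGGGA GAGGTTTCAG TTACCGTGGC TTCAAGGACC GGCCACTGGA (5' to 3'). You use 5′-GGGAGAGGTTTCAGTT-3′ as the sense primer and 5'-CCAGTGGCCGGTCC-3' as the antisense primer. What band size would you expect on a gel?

The forward primer matches the template at positions 47–62.
The reverse primer's reverse complement is GGACCGGCCACTGG, which matches the template at positions 76–89.
The product runs from position 47 to position 89, so its length is 89 − 47 + 1 = 43 bp.

43 bp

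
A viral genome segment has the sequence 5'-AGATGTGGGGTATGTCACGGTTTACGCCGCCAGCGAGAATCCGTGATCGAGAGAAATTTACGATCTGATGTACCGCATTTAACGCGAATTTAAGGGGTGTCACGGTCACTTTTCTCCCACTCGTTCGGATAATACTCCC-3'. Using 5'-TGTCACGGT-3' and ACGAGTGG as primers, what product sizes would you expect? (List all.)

112 bp, 27 bp

The forward primer TGTCACGGT matches the top strand at positions 13–21, 98–106.
The reverse primer's reverse complement is CCACTCGT, matching at positions 117–124.
Each forward site pairs with the reverse site to give a product ending at position 124: sizes 112, 27 bp.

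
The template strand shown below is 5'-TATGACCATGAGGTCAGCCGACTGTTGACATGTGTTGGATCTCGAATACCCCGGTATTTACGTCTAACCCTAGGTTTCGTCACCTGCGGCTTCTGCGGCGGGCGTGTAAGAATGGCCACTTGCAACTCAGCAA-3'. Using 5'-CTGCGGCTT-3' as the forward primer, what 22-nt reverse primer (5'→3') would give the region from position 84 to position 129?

5'-TGAGTTGCAAGTGGCCATTCTT-3'

The product's 3' end on the top strand is position 129.
The reverse primer anneals to the top strand over positions 108–129, i.e. to AAGAATGGCCACTTGCAACTCA.
Its sequence written 5'→3' is the reverse complement: TGAGTTGCAAGTGGCCATTCTT.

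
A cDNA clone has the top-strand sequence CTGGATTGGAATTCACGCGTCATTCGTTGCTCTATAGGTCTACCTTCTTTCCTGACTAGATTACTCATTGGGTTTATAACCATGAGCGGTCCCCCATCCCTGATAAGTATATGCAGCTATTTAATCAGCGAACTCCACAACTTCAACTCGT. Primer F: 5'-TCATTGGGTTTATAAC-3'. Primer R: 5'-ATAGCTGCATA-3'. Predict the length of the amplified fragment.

56 bp

The forward primer matches the template at positions 65–80.
Reverse complement of the reverse primer: TATGCAGCTAT. This occurs on the top strand at positions 110–120.
The product runs from position 65 to position 120, so its length is 120 − 65 + 1 = 56 bp.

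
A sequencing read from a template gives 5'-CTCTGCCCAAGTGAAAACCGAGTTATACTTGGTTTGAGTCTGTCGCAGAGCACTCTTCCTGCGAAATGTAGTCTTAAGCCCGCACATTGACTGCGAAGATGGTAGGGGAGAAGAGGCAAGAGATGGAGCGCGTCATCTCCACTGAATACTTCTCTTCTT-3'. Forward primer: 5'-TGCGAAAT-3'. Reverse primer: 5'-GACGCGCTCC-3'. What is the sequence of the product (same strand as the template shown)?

Forward primer TGCGAAAT is found on the top strand at positions 60–67.
Taking the reverse complement of GACGCGCTCC gives GGAGCGCGTC, found at positions 125–134 on the template; the primer anneals here to the top strand with its 3' end pointing upstream.
The product is the template from position 60 through 134 (75 bp).

5'-TGCGAAATGTAGTCTTAAGCCCGCACATTGACTGCGAAGATGGTAGGGGAGAAGAGGCAAGAGATGGAGCGCGTC-3'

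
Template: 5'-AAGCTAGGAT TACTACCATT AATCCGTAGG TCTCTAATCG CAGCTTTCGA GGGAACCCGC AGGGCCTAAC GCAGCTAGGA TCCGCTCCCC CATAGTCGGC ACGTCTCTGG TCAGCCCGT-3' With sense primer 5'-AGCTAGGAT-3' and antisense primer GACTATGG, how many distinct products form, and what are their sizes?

Two products: 96 bp, 25 bp

The forward primer AGCTAGGAT matches the top strand at positions 2–10, 73–81.
The reverse primer's reverse complement is CCATAGTC, matching at positions 90–97.
Each forward site pairs with the reverse site to give a product ending at position 97: sizes 96, 25 bp.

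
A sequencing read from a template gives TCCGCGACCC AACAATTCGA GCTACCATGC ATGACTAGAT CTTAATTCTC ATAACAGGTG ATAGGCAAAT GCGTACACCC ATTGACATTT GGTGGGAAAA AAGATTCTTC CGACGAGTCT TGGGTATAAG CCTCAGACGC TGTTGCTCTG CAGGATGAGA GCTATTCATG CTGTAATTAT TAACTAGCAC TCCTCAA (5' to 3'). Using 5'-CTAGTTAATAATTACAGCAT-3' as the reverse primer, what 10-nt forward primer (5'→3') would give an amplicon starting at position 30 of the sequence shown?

5'-CATGACTAGA-3'

The reverse primer's reverse complement ATGCTGTAATTATTAACTAG matches the template at positions 168–187; the product starts at position 30.
The forward primer is identical to the top strand over positions 30–39: CATGACTAGA.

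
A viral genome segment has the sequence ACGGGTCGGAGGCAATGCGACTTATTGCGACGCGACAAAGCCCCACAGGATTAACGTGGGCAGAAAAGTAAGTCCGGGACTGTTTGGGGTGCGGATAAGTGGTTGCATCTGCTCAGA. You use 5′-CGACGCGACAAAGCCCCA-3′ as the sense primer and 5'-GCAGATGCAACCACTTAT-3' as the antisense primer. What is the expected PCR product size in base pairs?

Scanning the template, CGACGCGACAAAGCCCCA occurs at positions 28–45; this primer anneals to the bottom strand there with its 3' end pointing downstream.
The reverse primer's reverse complement is ATAAGTGGTTGCATCTGC, which matches the template at positions 95–112.
Amplicon spans positions 28–112: 85 bp.

85 bp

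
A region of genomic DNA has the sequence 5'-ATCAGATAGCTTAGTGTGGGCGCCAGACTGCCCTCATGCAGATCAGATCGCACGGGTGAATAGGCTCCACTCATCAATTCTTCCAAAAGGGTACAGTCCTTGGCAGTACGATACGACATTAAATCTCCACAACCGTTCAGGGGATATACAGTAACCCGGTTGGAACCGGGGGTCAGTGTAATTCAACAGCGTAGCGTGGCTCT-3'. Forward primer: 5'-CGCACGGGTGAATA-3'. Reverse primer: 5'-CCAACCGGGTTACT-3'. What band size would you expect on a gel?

The forward primer matches the template at positions 49–62.
Taking the reverse complement of CCAACCGGGTTACT gives AGTAACCCGGTTGG, found at positions 150–163 on the template; the primer anneals here to the top strand with its 3' end pointing upstream.
The product runs from position 49 to position 163, so its length is 163 − 49 + 1 = 115 bp.

115 bp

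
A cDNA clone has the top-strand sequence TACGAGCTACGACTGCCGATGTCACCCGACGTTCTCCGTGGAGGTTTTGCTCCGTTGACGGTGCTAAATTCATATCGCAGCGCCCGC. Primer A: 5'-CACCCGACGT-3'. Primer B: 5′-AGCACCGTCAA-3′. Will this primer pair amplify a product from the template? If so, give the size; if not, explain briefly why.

Yes — a 43 bp product.

Primer A (CACCCGACGT) matches the top strand at positions 23–32; it acts as a forward primer.
Primer B's reverse complement is TTGACGGTGCT, matching the top strand at positions 55–65; it acts as a reverse primer.
The 3' ends face each other across positions 23–65, giving a 43 bp product.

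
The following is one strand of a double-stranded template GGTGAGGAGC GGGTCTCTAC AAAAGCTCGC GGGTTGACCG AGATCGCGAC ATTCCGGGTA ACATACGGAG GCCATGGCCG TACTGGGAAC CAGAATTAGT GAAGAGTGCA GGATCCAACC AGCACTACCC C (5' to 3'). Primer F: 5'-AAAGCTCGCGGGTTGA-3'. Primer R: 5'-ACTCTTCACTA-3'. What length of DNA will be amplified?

86 bp

The forward primer matches the template at positions 22–37.
Reverse complement of the reverse primer: TAGTGAAGAGT. This occurs on the top strand at positions 97–107.
Product length = (reverse-primer end) − (forward-primer start) + 1 = 107 − 22 + 1 = 86 bp.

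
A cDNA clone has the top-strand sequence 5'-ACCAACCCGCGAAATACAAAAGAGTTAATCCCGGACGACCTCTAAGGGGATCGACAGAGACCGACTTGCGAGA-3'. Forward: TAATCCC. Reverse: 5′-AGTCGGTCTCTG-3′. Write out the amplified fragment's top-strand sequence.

The forward primer matches the template at positions 26–32.
Taking the reverse complement of AGTCGGTCTCTG gives CAGAGACCGACT, found at positions 55–66 on the template; the primer anneals here to the top strand with its 3' end pointing upstream.
The product is the template from position 26 through 66 (41 bp).

5'-TAATCCCGGACGACCTCTAAGGGGATCGACAGAGACCGACT-3'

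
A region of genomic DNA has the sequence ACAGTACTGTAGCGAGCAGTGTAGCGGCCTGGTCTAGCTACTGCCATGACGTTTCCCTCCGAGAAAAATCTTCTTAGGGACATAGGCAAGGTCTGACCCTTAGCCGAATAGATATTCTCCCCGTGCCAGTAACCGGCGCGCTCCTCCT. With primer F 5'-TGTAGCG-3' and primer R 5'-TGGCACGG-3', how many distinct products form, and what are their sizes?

The forward primer TGTAGCG matches the top strand at positions 8–14, 20–26.
The reverse primer's reverse complement is CCGTGCCA, matching at positions 121–128.
Each forward site pairs with the reverse site to give a product ending at position 128: sizes 121, 109 bp.

Two products: 121 bp, 109 bp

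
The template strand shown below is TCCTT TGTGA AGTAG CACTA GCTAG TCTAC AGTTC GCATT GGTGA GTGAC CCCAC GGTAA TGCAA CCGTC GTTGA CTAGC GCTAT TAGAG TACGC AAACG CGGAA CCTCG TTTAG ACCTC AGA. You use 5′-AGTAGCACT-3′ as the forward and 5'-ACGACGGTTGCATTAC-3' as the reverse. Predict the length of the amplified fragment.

62 bp

Scanning the template, AGTAGCACT occurs at positions 11–19; this primer anneals to the bottom strand there with its 3' end pointing downstream.
Reverse complement of the reverse primer: GTAATGCAACCGTCGT. This occurs on the top strand at positions 57–72.
The product runs from position 11 to position 72, so its length is 72 − 11 + 1 = 62 bp.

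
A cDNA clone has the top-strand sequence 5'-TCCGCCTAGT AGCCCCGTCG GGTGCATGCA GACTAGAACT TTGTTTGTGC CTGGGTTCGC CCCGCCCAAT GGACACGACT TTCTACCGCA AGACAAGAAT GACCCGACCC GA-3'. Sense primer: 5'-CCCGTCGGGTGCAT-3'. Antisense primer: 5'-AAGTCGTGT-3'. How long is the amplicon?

68 bp

Scanning the template, CCCGTCGGGTGCAT occurs at positions 14–27; this primer anneals to the bottom strand there with its 3' end pointing downstream.
Reverse complement of the reverse primer: ACACGACTT. This occurs on the top strand at positions 73–81.
Product length = (reverse-primer end) − (forward-primer start) + 1 = 81 − 14 + 1 = 68 bp.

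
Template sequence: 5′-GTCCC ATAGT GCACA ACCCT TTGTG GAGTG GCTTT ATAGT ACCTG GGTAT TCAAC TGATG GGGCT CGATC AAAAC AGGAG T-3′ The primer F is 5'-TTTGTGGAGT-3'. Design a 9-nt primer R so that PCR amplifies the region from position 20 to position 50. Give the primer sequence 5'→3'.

The product's 3' end on the top strand is position 50.
The reverse primer anneals to the top strand over positions 42–50, i.e. to CCTGGGTAT.
Its sequence written 5'→3' is the reverse complement: ATACCCAGG.

5'-ATACCCAGG-3'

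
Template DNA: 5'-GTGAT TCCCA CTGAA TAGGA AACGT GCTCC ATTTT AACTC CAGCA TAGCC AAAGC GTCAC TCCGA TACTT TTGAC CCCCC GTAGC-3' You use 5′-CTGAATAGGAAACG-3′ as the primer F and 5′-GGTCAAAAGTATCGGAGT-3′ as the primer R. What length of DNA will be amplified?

66 bp

The forward primer matches the template at positions 11–24.
The reverse primer's reverse complement is ACTCCGATACTTTTGACC, which matches the template at positions 59–76.
Product length = (reverse-primer end) − (forward-primer start) + 1 = 76 − 11 + 1 = 66 bp.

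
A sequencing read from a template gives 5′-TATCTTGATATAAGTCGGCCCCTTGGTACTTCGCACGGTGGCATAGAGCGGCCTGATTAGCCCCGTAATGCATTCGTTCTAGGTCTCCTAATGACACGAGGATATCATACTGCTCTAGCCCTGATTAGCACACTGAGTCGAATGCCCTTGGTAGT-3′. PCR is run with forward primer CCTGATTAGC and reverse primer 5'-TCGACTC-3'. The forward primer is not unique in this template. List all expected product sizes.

90 bp, 22 bp

The forward primer CCTGATTAGC matches the top strand at positions 52–61, 120–129.
The reverse primer's reverse complement is GAGTCGA, matching at positions 135–141.
Each forward site pairs with the reverse site to give a product ending at position 141: sizes 90, 22 bp.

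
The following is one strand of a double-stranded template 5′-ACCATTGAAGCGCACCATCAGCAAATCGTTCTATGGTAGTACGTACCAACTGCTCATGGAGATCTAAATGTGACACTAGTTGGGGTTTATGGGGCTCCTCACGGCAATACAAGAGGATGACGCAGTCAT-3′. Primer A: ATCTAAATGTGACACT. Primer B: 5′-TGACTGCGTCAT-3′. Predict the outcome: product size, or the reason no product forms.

Primer A (ATCTAAATGTGACACT) matches the top strand at positions 62–77; it acts as a forward primer.
Primer B's reverse complement is ATGACGCAGTCA, matching the top strand at positions 117–128; it acts as a reverse primer.
The 3' ends face each other across positions 62–128, giving a 67 bp product.

Yes — a 67 bp product.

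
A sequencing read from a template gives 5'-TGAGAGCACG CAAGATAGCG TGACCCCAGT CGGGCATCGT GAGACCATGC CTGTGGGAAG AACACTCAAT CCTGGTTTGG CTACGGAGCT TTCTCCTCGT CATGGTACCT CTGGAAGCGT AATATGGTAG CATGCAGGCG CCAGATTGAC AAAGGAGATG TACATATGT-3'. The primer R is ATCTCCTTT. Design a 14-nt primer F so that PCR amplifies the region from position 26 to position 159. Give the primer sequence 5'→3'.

The reverse primer's reverse complement AAAGGAGAT matches the template at positions 151–159; the product starts at position 26.
The forward primer is identical to the top strand over positions 26–39: CCAGTCGGGCATCG.

5'-CCAGTCGGGCATCG-3'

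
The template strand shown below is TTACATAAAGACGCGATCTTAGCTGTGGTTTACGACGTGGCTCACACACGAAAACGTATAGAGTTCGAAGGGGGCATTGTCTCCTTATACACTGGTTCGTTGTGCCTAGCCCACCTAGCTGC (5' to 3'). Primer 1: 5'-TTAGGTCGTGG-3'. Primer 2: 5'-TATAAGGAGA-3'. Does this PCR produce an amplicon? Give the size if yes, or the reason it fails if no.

No product — primer 1 has no binding site in the template.

Primer 1 (TTAGGTCGTGG) does not match the top strand, and its reverse complement CCACGACCTAA does not match either.
With no annealing site for primer 1, no amplification occurs.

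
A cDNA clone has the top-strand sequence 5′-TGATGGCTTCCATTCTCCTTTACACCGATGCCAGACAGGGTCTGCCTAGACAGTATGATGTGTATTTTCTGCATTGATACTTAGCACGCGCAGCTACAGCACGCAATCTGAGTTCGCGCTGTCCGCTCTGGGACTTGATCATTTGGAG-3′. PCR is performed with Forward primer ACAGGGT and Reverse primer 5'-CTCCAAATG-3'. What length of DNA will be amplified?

114 bp

The forward primer matches the template at positions 35–41.
Taking the reverse complement of CTCCAAATG gives CATTTGGAG, found at positions 140–148 on the template; the primer anneals here to the top strand with its 3' end pointing upstream.
The product runs from position 35 to position 148, so its length is 148 − 35 + 1 = 114 bp.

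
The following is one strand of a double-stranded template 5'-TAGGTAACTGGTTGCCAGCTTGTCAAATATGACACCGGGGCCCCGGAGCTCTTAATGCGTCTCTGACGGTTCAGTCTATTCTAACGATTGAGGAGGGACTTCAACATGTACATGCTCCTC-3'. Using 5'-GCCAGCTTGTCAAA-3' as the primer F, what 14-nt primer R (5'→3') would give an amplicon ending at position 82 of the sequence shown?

The forward primer binds at positions 14–27; the product's 3' end on the top strand is position 82.
The reverse primer anneals to the top strand over positions 69–82, i.e. to GTTCAGTCTATTCT.
Its sequence written 5'→3' is the reverse complement: AGAATAGACTGAAC.

5'-AGAATAGACTGAAC-3'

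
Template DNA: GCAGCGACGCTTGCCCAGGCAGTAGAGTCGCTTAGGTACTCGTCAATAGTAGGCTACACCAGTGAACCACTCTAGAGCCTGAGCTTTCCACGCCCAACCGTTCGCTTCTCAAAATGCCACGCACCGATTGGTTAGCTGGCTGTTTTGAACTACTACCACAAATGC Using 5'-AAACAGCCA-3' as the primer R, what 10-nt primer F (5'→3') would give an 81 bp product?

5'-AACCACTCTA-3'

The reverse primer's reverse complement TGGCTGTTT matches the template at positions 137–145, so the product ends at position 145.
An 81 bp product then starts at position 145 − 81 + 1 = 65.
The forward primer is identical to the top strand there: AACCACTCTA.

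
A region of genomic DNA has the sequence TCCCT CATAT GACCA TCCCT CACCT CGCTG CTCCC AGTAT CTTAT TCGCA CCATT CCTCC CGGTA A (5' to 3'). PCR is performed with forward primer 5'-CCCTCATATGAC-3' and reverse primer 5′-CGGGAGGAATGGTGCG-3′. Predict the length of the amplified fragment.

Scanning the template, CCCTCATATGAC occurs at positions 2–13; this primer anneals to the bottom strand there with its 3' end pointing downstream.
The reverse primer's reverse complement is CGCACCATTCCTCCCG, which matches the template at positions 47–62.
Product length = (reverse-primer end) − (forward-primer start) + 1 = 62 − 2 + 1 = 61 bp.

61 bp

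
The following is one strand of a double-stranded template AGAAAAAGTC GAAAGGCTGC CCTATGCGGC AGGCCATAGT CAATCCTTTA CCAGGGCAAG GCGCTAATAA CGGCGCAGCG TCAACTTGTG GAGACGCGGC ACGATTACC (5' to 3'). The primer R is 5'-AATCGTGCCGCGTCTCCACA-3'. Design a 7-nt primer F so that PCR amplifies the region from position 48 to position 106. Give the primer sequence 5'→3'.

5'-TTACCAG-3'

The reverse primer's reverse complement TGTGGAGACGCGGCACGATT matches the template at positions 87–106; the product starts at position 48.
The forward primer is identical to the top strand over positions 48–54: TTACCAG.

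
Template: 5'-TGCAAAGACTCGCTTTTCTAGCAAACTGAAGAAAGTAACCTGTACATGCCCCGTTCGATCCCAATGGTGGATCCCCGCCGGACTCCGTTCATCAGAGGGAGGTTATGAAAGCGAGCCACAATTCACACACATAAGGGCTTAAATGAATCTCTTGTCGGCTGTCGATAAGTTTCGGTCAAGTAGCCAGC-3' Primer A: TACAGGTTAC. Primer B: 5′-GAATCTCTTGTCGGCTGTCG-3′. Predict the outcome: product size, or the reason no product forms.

Primer A (TACAGGTTAC) has reverse complement GTAACCTGTA, which matches the top strand at positions 35–44; primer A anneals to the top strand there with its 3' end pointing upstream toward position 35.
Primer B (GAATCTCTTGTCGGCTGTCG) matches the top strand directly at positions 145–164; it anneals to the bottom strand with its 3' end pointing downstream toward position 164.
The 3' ends diverge (primer A extends toward position 1, primer B toward position 188), so the primers never converge on a shared product.

No product — the primers' 3' ends point away from each other.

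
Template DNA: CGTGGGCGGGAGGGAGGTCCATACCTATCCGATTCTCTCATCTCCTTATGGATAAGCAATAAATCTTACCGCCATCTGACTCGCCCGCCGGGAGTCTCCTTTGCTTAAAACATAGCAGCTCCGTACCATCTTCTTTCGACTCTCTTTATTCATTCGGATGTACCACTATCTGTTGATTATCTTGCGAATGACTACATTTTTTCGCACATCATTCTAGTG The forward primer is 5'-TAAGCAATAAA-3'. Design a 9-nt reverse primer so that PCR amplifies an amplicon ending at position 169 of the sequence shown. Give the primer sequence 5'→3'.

The forward primer binds at positions 53–63; the product's 3' end on the top strand is position 169.
The reverse primer anneals to the top strand over positions 161–169, i.e. to TACCACTAT.
Its sequence written 5'→3' is the reverse complement: ATAGTGGTA.

5'-ATAGTGGTA-3'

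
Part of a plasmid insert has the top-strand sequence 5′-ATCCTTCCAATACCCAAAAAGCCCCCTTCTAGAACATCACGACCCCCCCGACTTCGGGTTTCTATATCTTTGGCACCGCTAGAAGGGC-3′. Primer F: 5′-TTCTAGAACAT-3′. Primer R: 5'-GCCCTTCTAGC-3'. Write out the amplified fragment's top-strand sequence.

Scanning the template, TTCTAGAACAT occurs at positions 27–37; this primer anneals to the bottom strand there with its 3' end pointing downstream.
Taking the reverse complement of GCCCTTCTAGC gives GCTAGAAGGGC, found at positions 78–88 on the template; the primer anneals here to the top strand with its 3' end pointing upstream.
The product is the template from position 27 through 88 (62 bp).

5'-TTCTAGAACATCACGACCCCCCCGACTTCGGGTTTCTATATCTTTGGCACCGCTAGAAGGGC-3'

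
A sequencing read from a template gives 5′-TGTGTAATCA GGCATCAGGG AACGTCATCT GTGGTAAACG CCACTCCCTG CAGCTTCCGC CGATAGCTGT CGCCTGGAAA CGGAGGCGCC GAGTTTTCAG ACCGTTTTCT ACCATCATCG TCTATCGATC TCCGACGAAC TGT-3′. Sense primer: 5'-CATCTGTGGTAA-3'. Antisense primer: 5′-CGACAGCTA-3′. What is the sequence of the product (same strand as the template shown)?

Scanning the template, CATCTGTGGTAA occurs at positions 26–37; this primer anneals to the bottom strand there with its 3' end pointing downstream.
Reverse complement of the reverse primer: TAGCTGTCG. This occurs on the top strand at positions 64–72.
The product is the template from position 26 through 72 (47 bp).

5'-CATCTGTGGTAAACGCCACTCCCTGCAGCTTCCGCCGATAGCTGTCG-3'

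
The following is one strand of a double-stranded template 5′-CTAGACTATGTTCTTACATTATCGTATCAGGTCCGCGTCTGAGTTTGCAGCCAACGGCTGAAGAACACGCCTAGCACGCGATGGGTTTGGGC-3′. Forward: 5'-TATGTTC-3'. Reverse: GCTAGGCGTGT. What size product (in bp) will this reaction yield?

69 bp

Forward primer TATGTTC is found on the top strand at positions 7–13.
Taking the reverse complement of GCTAGGCGTGT gives ACACGCCTAGC, found at positions 65–75 on the template; the primer anneals here to the top strand with its 3' end pointing upstream.
Amplicon spans positions 7–75: 69 bp.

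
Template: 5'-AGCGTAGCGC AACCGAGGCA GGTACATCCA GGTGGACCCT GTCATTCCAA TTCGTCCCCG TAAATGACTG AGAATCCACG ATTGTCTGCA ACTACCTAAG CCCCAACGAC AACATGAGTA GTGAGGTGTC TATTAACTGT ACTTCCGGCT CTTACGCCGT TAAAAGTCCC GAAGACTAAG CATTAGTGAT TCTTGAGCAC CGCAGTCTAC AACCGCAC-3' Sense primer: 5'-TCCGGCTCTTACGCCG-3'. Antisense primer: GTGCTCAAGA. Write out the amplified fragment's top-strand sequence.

5'-TCCGGCTCTTACGCCGTTAAAAGTCCCGAAGACTAAGCATTAGTGATTCTTGAGCAC-3'

Scanning the template, TCCGGCTCTTACGCCG occurs at positions 144–159; this primer anneals to the bottom strand there with its 3' end pointing downstream.
The reverse primer's reverse complement is TCTTGAGCAC, which matches the template at positions 191–200.
The product is the template from position 144 through 200 (57 bp).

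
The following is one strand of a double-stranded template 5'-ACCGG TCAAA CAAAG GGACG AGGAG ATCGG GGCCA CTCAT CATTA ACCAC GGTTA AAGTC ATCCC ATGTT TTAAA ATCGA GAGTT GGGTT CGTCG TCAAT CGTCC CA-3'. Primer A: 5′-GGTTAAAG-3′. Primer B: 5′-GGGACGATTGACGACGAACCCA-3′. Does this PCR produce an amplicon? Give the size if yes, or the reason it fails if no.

Primer A (GGTTAAAG) matches the top strand at positions 51–58; it acts as a forward primer.
Primer B's reverse complement is TGGGTTCGTCGTCAATCGTCCC, matching the top strand at positions 85–106; it acts as a reverse primer.
The 3' ends face each other across positions 51–106, giving a 56 bp product.

Yes — a 56 bp product.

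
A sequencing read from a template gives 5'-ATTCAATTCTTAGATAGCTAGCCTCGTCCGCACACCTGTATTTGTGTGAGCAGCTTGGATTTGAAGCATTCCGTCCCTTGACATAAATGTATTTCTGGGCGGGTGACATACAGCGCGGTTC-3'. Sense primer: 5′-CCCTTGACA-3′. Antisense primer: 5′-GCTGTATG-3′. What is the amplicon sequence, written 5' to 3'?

The forward primer matches the template at positions 75–83.
Reverse complement of the reverse primer: CATACAGC. This occurs on the top strand at positions 107–114.
The product is the template from position 75 through 114 (40 bp).

5'-CCCTTGACATAAATGTATTTCTGGGCGGGTGACATACAGC-3'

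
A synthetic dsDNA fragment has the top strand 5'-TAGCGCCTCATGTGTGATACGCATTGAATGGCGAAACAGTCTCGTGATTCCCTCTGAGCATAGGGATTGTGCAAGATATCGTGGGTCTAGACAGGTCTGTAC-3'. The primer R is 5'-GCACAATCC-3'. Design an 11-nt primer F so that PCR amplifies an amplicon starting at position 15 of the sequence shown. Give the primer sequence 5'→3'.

The reverse primer's reverse complement GGATTGTGC matches the template at positions 64–72; the product starts at position 15.
The forward primer is identical to the top strand over positions 15–25: TGATACGCATT.

5'-TGATACGCATT-3'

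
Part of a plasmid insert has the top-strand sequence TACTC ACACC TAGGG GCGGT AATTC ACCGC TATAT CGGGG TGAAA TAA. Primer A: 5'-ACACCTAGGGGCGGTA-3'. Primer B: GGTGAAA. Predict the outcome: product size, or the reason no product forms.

Primer A (ACACCTAGGGGCGGTA) matches the top strand at positions 6–21 (3' end points downstream).
Primer B (GGTGAAA) also matches the top strand directly, at positions 39–45 — its reverse complement TTTCACC is not present.
Both primers anneal to the bottom strand with 3' ends pointing the same way, so neither can prime synthesis back toward the other.

No product — both primers anneal to the same strand and extend in the same direction.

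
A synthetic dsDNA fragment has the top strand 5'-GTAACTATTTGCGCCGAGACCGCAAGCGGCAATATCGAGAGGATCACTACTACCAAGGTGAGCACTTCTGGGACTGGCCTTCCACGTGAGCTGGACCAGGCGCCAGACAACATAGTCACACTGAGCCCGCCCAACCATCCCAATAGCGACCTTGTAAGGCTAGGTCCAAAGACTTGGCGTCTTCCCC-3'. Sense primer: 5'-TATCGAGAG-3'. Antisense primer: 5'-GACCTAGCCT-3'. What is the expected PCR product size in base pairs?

134 bp

The forward primer matches the template at positions 33–41.
Taking the reverse complement of GACCTAGCCT gives AGGCTAGGTC, found at positions 157–166 on the template; the primer anneals here to the top strand with its 3' end pointing upstream.
Amplicon spans positions 33–166: 134 bp.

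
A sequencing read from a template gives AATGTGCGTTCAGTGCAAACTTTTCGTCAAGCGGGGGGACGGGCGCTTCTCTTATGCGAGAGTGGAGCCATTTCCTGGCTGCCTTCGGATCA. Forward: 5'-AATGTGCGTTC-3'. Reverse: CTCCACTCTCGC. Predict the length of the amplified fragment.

Forward primer AATGTGCGTTC is found on the top strand at positions 1–11.
The reverse primer's reverse complement is GCGAGAGTGGAG, which matches the template at positions 56–67.
The product runs from position 1 to position 67, so its length is 67 − 1 + 1 = 67 bp.

67 bp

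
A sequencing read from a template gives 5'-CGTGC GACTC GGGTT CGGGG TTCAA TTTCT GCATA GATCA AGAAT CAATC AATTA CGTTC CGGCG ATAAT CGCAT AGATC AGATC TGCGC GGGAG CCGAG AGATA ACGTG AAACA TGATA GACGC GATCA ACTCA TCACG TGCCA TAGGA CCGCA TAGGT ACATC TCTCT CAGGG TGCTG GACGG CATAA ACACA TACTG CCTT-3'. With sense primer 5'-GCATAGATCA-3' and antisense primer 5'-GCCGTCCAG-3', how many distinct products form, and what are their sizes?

Two products: 156 bp, 115 bp

The forward primer GCATAGATCA matches the top strand at positions 31–40, 72–81.
The reverse primer's reverse complement is CTGGACGGC, matching at positions 178–186.
Each forward site pairs with the reverse site to give a product ending at position 186: sizes 156, 115 bp.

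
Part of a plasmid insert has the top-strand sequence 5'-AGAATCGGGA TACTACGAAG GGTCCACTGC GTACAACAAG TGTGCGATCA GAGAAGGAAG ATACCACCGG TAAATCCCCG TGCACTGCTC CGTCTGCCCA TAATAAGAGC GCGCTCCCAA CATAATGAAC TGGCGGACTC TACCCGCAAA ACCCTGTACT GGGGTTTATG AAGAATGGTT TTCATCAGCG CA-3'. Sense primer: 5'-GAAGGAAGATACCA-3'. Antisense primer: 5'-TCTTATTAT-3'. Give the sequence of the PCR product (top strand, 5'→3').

5'-GAAGGAAGATACCACCGGTAAATCCCCGTGCACTGCTCCGTCTGCCCATAATAAGA-3'

The forward primer matches the template at positions 53–66.
Taking the reverse complement of TCTTATTAT gives ATAATAAGA, found at positions 100–108 on the template; the primer anneals here to the top strand with its 3' end pointing upstream.
The product is the template from position 53 through 108 (56 bp).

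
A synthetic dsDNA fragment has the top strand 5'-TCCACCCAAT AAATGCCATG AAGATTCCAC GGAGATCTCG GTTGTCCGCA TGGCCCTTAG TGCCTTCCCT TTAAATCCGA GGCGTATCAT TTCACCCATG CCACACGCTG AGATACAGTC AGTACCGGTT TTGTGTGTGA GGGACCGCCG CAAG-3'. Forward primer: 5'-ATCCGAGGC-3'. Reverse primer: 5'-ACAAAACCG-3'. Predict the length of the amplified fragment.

60 bp

Scanning the template, ATCCGAGGC occurs at positions 75–83; this primer anneals to the bottom strand there with its 3' end pointing downstream.
Reverse complement of the reverse primer: CGGTTTTGT. This occurs on the top strand at positions 126–134.
Product length = (reverse-primer end) − (forward-primer start) + 1 = 134 − 75 + 1 = 60 bp.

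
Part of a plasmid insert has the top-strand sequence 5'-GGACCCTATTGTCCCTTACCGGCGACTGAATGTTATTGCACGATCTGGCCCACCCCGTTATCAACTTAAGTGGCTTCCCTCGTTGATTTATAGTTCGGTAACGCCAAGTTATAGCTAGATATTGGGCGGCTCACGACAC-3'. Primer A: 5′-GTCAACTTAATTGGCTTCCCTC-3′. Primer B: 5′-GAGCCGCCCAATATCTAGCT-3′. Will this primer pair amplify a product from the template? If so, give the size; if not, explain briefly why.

Primer A (GTCAACTTAATTGGCTTCCCTC) does not match the top strand, and its reverse complement GAGGGAAGCCAATTAAGTTGAC does not match either.
With no annealing site for primer A, no amplification occurs.

No product — primer A has no binding site in the template.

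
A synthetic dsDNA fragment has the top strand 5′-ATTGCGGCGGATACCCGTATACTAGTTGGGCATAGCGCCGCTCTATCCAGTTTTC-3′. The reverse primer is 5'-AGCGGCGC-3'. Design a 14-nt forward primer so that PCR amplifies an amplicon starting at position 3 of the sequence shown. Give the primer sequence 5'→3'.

5'-TGCGGCGGATACCC-3'

The reverse primer's reverse complement GCGCCGCT matches the template at positions 35–42; the product starts at position 3.
The forward primer is identical to the top strand over positions 3–16: TGCGGCGGATACCC.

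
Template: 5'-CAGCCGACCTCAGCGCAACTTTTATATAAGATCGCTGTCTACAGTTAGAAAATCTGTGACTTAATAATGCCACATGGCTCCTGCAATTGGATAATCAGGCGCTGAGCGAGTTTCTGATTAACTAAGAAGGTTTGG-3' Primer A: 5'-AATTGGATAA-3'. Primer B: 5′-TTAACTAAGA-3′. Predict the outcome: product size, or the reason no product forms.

No product — both primers anneal to the same strand and extend in the same direction.

Primer A (AATTGGATAA) matches the top strand at positions 85–94 (3' end points downstream).
Primer B (TTAACTAAGA) also matches the top strand directly, at positions 118–127 — its reverse complement TCTTAGTTAA is not present.
Both primers anneal to the bottom strand with 3' ends pointing the same way, so neither can prime synthesis back toward the other.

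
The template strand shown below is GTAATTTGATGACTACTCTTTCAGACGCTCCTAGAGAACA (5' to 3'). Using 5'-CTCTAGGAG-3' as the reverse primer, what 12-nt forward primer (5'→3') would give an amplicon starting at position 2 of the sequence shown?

5'-TAATTTGATGAC-3'

The reverse primer's reverse complement CTCCTAGAG matches the template at positions 28–36; the product starts at position 2.
The forward primer is identical to the top strand over positions 2–13: TAATTTGATGAC.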